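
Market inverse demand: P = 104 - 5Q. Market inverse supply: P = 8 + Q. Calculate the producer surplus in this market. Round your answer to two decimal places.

Set 104 - 5Q = 8 + Q, which gives 96 = 6Q, so Q* = 16 and P* = 104 - 5(16) = 24.
PS is the area between P* and the supply curve from 0 to Q*: (1/2)(16)(16) = 128.

128.00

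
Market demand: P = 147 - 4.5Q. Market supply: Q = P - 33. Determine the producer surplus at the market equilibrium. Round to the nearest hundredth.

Rewriting supply in inverse form: P = 33 + Q.
Set 147 - 4.5Q = 33 + Q, which gives 114 = 5.5Q, so Q* = 20.7273 and P* = 147 - 4.5(20.7273) = 53.7273.
The supply curve's price intercept is 33, so PS = (1/2)(Q*)(P* - 33) = (1/2)(20.7273)(20.7273) = 214.8099.

214.81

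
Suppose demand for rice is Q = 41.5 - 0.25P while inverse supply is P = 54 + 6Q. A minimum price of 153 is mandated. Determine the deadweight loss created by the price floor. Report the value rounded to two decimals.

Rewriting demand in inverse form: P = 166 - 4Q.
Free-market equilibrium: 166 - 4Q = 54 + 6Q gives Q* = 11.2, P* = 121.2.
At P = 153, buyers demand (166 - 153)/4 = 3.25 while sellers would supply more, so the quantity traded is 3.25 at price 153.
The lost-trades triangle has base Q* - 3.25 = 7.95 and height equal to the gap between the curves at Q = 3.25, which is 153 - 73.5 = 79.5. DWL = (1/2)(7.95)(79.5) = 316.0125.

316.01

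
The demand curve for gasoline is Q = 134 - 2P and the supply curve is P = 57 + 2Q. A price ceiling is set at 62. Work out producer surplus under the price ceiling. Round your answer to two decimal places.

Rewriting demand in inverse form: P = 67 - 0.5Q.
Free-market equilibrium: 67 - 0.5Q = 57 + 2Q gives Q* = 4, P* = 65.
At the ceiling price 62, quantity supplied is (62 - 57)/2 = 2.5; supply is the short side, so Q = 2.5 trades at P = 62.
PS is the triangle above supply below 62: (1/2)(2.5)(62 - 57) = 6.25.

6.25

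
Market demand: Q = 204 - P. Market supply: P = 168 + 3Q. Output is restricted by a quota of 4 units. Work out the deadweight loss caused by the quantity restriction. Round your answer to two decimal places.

Rewriting demand in inverse form: P = 204 - Q.
Unrestricted equilibrium: Q* = (204 - 168)/(1 + 3) = 9.
At Q = 4 the demand price is 204 - (4) = 200 and the supply price is 168 + 3(4) = 180.
Deadweight loss is the triangle between the curves from 4 to 9: (1/2)(200 - 180)(9 - 4) = 50.

50.00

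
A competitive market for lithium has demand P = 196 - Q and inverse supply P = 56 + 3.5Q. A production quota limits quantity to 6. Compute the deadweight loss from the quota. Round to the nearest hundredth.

1418.78

Unrestricted equilibrium: Q* = (196 - 56)/(1 + 3.5) = 31.1111.
At Q = 6 the demand price is 196 - (6) = 190 and the supply price is 56 + 3.5(6) = 77.
Deadweight loss is the triangle between the curves from 6 to 31.1111: (1/2)(190 - 77)(31.1111 - 6) = 1418.7778.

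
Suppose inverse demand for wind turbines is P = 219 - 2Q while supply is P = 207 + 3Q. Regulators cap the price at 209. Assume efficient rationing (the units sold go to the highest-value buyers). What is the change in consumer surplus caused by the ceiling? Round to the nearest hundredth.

0.46

Without the control, 219 - 2Q = 207 + 3Q so Q* = 2.4 and P* = 214.2.
At P = 209, sellers supply (209 - 207)/3 = 0.6667 while buyers want more, so the quantity traded is 0.6667 at price 209.
CS goes from (1/2)(2.4)(4.8) = 5.76 to 6.2222 (computed as (219 - 209)(0.6667) - (1/2)(2)(0.6667)^2), a change of 0.4622.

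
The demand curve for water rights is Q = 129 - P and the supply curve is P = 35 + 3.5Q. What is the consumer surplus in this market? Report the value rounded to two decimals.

218.17

Rewriting demand in inverse form: P = 129 - Q.
Equilibrium: 129 - Q = 35 + 3.5Q, so Q* = 20.8889 and P* = 108.1111.
The demand choke price is 129, so CS = (1/2)(Q*)(129 - P*) = (1/2)(20.8889)(20.8889) = 218.1728.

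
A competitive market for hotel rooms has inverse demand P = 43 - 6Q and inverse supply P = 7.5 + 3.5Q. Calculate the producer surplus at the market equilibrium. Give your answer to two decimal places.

Set 43 - 6Q = 7.5 + 3.5Q, which gives 35.5 = 9.5Q, so Q* = 3.7368 and P* = 43 - 6(3.7368) = 20.5789.
The supply curve's price intercept is 7.5, so PS = (1/2)(Q*)(P* - 7.5) = (1/2)(3.7368)(13.0789) = 24.437.

24.44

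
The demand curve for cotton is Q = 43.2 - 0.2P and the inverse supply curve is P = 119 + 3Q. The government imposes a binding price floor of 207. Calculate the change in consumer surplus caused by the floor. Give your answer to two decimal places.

Rewriting demand in inverse form: P = 216 - 5Q.
Free-market equilibrium: 216 - 5Q = 119 + 3Q gives Q* = 12.125, P* = 155.375.
At the floor price 207, quantity demanded is (216 - 207)/5 = 1.8; demand is the short side, so Q = 1.8 trades at P = 207.
CS goes from (1/2)(12.125)(60.625) = 367.5391 to 8.1 (computed as (216 - 207)(1.8) - (1/2)(5)(1.8)^2), a change of -359.4391.

-359.44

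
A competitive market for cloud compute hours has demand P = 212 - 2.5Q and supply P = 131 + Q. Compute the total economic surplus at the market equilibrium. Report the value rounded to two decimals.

937.29

Setting demand equal to supply, 81 = 3.5Q, so Q* = 23.1429 and P* = 154.1429.
CS = (1/2)(23.1429)(57.8571) = 669.4898 and PS = (1/2)(23.1429)(23.1429) = 267.7959, so total surplus = 937.2857.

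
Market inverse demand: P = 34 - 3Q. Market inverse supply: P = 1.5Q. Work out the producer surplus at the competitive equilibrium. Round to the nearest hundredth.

42.81

Set 34 - 3Q = 1.5Q, which gives 34 = 4.5Q, so Q* = 7.5556 and P* = 34 - 3(7.5556) = 11.3333.
Producer surplus is the triangle above supply below P*: (1/2)(7.5556)(11.3333 - 0) = (1/2)(7.5556)(11.3333) = 42.8148.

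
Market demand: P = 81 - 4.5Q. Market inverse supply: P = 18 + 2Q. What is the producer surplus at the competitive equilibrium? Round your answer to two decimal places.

Setting demand equal to supply, 63 = 6.5Q, so Q* = 9.6923 and P* = 37.3846.
Producer surplus is the triangle above supply below P*: (1/2)(9.6923)(37.3846 - 18) = (1/2)(9.6923)(19.3846) = 93.9408.

93.94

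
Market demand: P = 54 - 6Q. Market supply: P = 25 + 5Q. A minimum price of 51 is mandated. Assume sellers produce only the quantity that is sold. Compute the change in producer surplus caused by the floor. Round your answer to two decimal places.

Without the control, 54 - 6Q = 25 + 5Q so Q* = 2.6364 and P* = 38.1818.
At P = 51, buyers demand (54 - 51)/6 = 0.5 while sellers would supply more, so the quantity traded is 0.5 at price 51.
PS goes from (1/2)(2.6364)(13.1818) = 17.376 to 12.375 (computed as (51 - 25)(0.5) - (1/2)(5)(0.5)^2), a change of -5.001.

-5.00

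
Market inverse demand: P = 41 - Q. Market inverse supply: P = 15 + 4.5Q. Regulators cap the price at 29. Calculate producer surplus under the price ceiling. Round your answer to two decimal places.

21.78

Free-market equilibrium: 41 - Q = 15 + 4.5Q gives Q* = 4.7273, P* = 36.2727.
At P = 29, sellers supply (29 - 15)/4.5 = 3.1111 while buyers want more, so the quantity traded is 3.1111 at price 29.
PS is the triangle above supply below 29: (1/2)(3.1111)(29 - 15) = 21.7778.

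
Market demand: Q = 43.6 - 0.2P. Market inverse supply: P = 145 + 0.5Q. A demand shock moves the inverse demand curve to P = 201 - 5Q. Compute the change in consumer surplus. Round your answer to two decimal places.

Rewriting demand in inverse form: P = 218 - 5Q.
Initial equilibrium: Q_0 = 13.2727, P_0 = 151.6364; CS_0 = (1/2)(13.2727)(66.3636) = 440.4132, PS_0 = (1/2)(13.2727)(6.6364) = 44.0413.
New equilibrium: 201 - 5Q = 145 + 0.5Q gives Q_1 = 10.1818, P_1 = 150.0909; CS_1 = 259.1736, PS_1 = 25.9174.
Change in consumer surplus = 259.1736 - 440.4132 = -181.2397.

-181.24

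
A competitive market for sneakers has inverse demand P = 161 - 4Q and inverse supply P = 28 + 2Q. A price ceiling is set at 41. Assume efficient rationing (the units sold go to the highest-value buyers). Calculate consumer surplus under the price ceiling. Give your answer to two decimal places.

695.50

Without the control, 161 - 4Q = 28 + 2Q so Q* = 22.1667 and P* = 72.3333.
At P = 41, sellers supply (41 - 28)/2 = 6.5 while buyers want more, so the quantity traded is 6.5 at price 41.
The demand price at Q = 6.5 is 135. CS is the trapezoid between demand and 41 over [0, 6.5]: (1/2)[(161 - 41) + (135 - 41)](6.5) = 695.5.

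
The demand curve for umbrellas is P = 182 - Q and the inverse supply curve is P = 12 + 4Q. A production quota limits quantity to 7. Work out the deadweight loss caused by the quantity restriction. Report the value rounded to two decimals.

Without the quota, 182 - Q = 12 + 4Q gives Q* = 34.
At Q = 7 the demand price is 182 - (7) = 175 and the supply price is 12 + 4(7) = 40.
Deadweight loss is the triangle between the curves from 7 to 34: (1/2)(175 - 40)(34 - 7) = 1822.5.

1822.50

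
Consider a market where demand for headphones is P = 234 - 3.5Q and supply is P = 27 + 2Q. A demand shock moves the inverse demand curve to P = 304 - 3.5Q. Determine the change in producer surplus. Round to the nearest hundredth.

Initial equilibrium: Q_0 = 37.6364, P_0 = 102.2727; CS_0 = (1/2)(37.6364)(131.7273) = 2478.8678, PS_0 = (1/2)(37.6364)(75.2727) = 1416.4959.
New equilibrium: 304 - 3.5Q = 27 + 2Q gives Q_1 = 50.3636, P_1 = 127.7273; CS_1 = 4438.8678, PS_1 = 2536.4959.
Change in producer surplus = 2536.4959 - 1416.4959 = 1120.

1120.00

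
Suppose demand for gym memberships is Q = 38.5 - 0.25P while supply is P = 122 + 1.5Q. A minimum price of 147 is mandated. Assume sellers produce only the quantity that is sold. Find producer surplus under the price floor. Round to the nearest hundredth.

41.45

Rewriting demand in inverse form: P = 154 - 4Q.
Without the control, 154 - 4Q = 122 + 1.5Q so Q* = 5.8182 and P* = 130.7273.
At P = 147, buyers demand (154 - 147)/4 = 1.75 while sellers would supply more, so the quantity traded is 1.75 at price 147.
The supply price at Q = 1.75 is 124.625. PS is the trapezoid between 147 and supply over [0, 1.75]: (1/2)[(147 - 122) + (147 - 124.625)](1.75) = 41.4531.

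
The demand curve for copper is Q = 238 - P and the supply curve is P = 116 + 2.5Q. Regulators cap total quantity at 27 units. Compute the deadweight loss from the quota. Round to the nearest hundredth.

108.04

Rewriting demand in inverse form: P = 238 - Q.
Unrestricted equilibrium: Q* = (238 - 116)/(1 + 2.5) = 34.8571.
At Q = 27 the demand price is 238 - (27) = 211 and the supply price is 116 + 2.5(27) = 183.5.
DWL = (1/2)(gap between curves at 27) x (Q* - 27) = (1/2)(27.5)(7.8571) = 108.0357.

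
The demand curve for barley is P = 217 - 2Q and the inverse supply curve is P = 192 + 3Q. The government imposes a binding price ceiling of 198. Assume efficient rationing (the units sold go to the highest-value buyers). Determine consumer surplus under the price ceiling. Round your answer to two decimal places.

Free-market equilibrium: 217 - 2Q = 192 + 3Q gives Q* = 5, P* = 207.
At the ceiling price 198, quantity supplied is (198 - 192)/3 = 2; supply is the short side, so Q = 2 trades at P = 198.
The demand price at Q = 2 is 213. CS is the trapezoid between demand and 198 over [0, 2]: (1/2)[(217 - 198) + (213 - 198)](2) = 34.

34.00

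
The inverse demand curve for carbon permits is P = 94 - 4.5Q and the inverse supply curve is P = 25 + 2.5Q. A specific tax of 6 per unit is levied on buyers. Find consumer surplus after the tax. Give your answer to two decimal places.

182.25

Pre-tax equilibrium: 94 - 4.5Q = 25 + 2.5Q gives Q* = 9.8571, P* = 49.6429.
A tax on buyers shifts demand down by 6: (94 - 6) - 4.5Q = 25 + 2.5Q, so Q_t = 9. Buyers pay P_b = 53.5; sellers receive P_s = P_b - 6 = 47.5.
Consumer surplus is the triangle under demand above P_b: (1/2)(9)(94 - 53.5) = 182.25.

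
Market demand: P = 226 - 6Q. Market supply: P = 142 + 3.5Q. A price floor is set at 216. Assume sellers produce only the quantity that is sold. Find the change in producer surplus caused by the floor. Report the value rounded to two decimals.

-18.35

Without the control, 226 - 6Q = 142 + 3.5Q so Q* = 8.8421 and P* = 172.9474.
At the floor price 216, quantity demanded is (226 - 216)/6 = 1.6667; demand is the short side, so Q = 1.6667 trades at P = 216.
PS goes from (1/2)(8.8421)(30.9474) = 136.8199 to 118.4722 (computed as (216 - 142)(1.6667) - (1/2)(3.5)(1.6667)^2), a change of -18.3477.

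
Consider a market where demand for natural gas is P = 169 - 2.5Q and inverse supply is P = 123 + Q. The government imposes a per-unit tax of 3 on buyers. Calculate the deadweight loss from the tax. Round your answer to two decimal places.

1.29

Pre-tax equilibrium: 169 - 2.5Q = 123 + Q gives Q* = 13.1429, P* = 136.1429.
A tax on buyers shifts demand down by 3: (169 - 3) - 2.5Q = 123 + Q, so Q_t = 12.2857. Buyers pay P_b = 138.2857; sellers receive P_s = P_b - 3 = 135.2857.
Deadweight loss is the triangle between the curves from Q_t to Q*: (1/2)(13.1429 - 12.2857)(3) = 1.2857.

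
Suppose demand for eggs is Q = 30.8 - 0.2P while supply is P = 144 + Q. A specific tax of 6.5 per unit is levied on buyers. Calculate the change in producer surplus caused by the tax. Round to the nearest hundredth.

-1.22

Rewriting demand in inverse form: P = 154 - 5Q.
Without the tax, 154 - 5Q = 144 + Q so Q* = 1.6667 and P* = 145.6667.
A tax on buyers shifts demand down by 6.5: (154 - 6.5) - 5Q = 144 + Q, so Q_t = 0.5833. Buyers pay P_b = 151.0833; sellers receive P_s = P_b - 6.5 = 144.5833.
Producers lose the trapezoid between P_s and P* out to Q_t plus the triangle from Q_t to Q*: change in PS = 0.1701 - 1.3889 = -1.2188.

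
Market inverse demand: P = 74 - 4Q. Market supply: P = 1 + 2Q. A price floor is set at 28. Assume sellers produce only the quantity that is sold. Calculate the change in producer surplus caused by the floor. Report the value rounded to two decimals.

30.22

Without the control, 74 - 4Q = 1 + 2Q so Q* = 12.1667 and P* = 25.3333.
At P = 28, buyers demand (74 - 28)/4 = 11.5 while sellers would supply more, so the quantity traded is 11.5 at price 28.
PS goes from (1/2)(12.1667)(24.3333) = 148.0278 to 178.25 (computed as (28 - 1)(11.5) - (1/2)(2)(11.5)^2), a change of 30.2222.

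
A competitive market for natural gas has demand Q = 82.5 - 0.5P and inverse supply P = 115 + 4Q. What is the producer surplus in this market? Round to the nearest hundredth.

138.89

Rewriting demand in inverse form: P = 165 - 2Q.
Setting demand equal to supply, 50 = 6Q, so Q* = 8.3333 and P* = 148.3333.
Producer surplus is the triangle above supply below P*: (1/2)(8.3333)(148.3333 - 115) = (1/2)(8.3333)(33.3333) = 138.8889.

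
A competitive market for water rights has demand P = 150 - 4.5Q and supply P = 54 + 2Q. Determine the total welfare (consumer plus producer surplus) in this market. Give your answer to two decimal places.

708.92

Set 150 - 4.5Q = 54 + 2Q, which gives 96 = 6.5Q, so Q* = 14.7692 and P* = 150 - 4.5(14.7692) = 83.5385.
Total surplus is the full triangle between the curves from 0 to Q*: (1/2)(14.7692)(150 - 54) = 708.9231.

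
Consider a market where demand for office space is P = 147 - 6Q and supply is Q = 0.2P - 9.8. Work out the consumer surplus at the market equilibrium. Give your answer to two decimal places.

Rewriting supply in inverse form: P = 49 + 5Q.
Set 147 - 6Q = 49 + 5Q, which gives 98 = 11Q, so Q* = 8.9091 and P* = 147 - 6(8.9091) = 93.5455.
CS is the area between the demand curve and P* from 0 to Q*: (1/2)(8.9091)(53.4545) = 238.1157.

238.12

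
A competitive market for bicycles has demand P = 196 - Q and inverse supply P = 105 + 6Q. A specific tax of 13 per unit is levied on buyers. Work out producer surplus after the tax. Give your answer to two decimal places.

372.49

Without the tax, 196 - Q = 105 + 6Q so Q* = 13 and P* = 183.
With the tax, buyers' net willingness to pay falls by 13: (196 - 13) - Q = 105 + 6Q, so Q_t = 11.1429. Buyers pay P_b = 184.8571; sellers receive P_s = P_b - 13 = 171.8571.
PS = (1/2)(Q_t)(P_s - 105) = (1/2)(11.1429)(66.8571) = 372.4898.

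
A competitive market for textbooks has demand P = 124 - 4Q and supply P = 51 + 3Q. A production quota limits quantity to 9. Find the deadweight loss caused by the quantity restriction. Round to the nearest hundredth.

Unrestricted equilibrium: Q* = (124 - 51)/(4 + 3) = 10.4286.
At Q = 9 the demand price is 124 - 4(9) = 88 and the supply price is 51 + 3(9) = 78.
Deadweight loss is the triangle between the curves from 9 to 10.4286: (1/2)(88 - 78)(10.4286 - 9) = 7.1429.

7.14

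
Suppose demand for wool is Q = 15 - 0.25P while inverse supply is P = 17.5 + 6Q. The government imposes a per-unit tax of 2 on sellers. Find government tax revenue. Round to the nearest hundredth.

Rewriting demand in inverse form: P = 60 - 4Q.
Without the tax, 60 - 4Q = 17.5 + 6Q so Q* = 4.25 and P* = 43.
With the tax, sellers need 2 more per unit: 60 - 4Q = 17.5 + 6Q + 2, so Q_t = 4.05. Buyers pay P_b = 43.8; sellers receive P_s = P_b - 2 = 41.8.
Tax revenue = t x Q_t = 2 x 4.05 = 8.1.

8.10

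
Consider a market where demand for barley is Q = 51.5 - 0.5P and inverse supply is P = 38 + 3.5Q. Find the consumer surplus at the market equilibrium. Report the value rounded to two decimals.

Rewriting demand in inverse form: P = 103 - 2Q.
Setting demand equal to supply, 65 = 5.5Q, so Q* = 11.8182 and P* = 79.3636.
CS is the area between the demand curve and P* from 0 to Q*: (1/2)(11.8182)(23.6364) = 139.6694.

139.67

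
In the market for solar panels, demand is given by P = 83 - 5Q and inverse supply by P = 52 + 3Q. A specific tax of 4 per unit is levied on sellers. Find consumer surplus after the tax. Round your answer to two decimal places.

28.48

Pre-tax equilibrium: 83 - 5Q = 52 + 3Q gives Q* = 3.875, P* = 63.625.
A tax on sellers shifts supply up by 4: 83 - 5Q = 52 + 3Q + 4, so Q_t = 3.375. Buyers pay P_b = 66.125; sellers receive P_s = P_b - 4 = 62.125.
Consumer surplus is the triangle under demand above P_b: (1/2)(3.375)(83 - 66.125) = 28.4766.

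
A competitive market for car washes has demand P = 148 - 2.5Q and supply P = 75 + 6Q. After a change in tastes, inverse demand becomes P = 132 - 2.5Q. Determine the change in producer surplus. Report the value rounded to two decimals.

Initial equilibrium: Q_0 = 8.5882, P_0 = 126.5294; CS_0 = (1/2)(8.5882)(21.4706) = 92.1972, PS_0 = (1/2)(8.5882)(51.5294) = 221.2734.
New equilibrium: 132 - 2.5Q = 75 + 6Q gives Q_1 = 6.7059, P_1 = 115.2353; CS_1 = 56.2111, PS_1 = 134.9066.
Change in producer surplus = 134.9066 - 221.2734 = -86.3668.

-86.37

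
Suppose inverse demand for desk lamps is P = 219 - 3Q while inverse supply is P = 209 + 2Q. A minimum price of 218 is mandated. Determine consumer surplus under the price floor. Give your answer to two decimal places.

0.17

Free-market equilibrium: 219 - 3Q = 209 + 2Q gives Q* = 2, P* = 213.
At P = 218, buyers demand (219 - 218)/3 = 0.3333 while sellers would supply more, so the quantity traded is 0.3333 at price 218.
CS is the triangle under demand above 218: (1/2)(0.3333)(219 - 218) = 0.1667.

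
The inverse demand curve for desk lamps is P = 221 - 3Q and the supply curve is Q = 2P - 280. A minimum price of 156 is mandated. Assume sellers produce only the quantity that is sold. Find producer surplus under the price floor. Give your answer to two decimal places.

Rewriting supply in inverse form: P = 140 + 0.5Q.
Free-market equilibrium: 221 - 3Q = 140 + 0.5Q gives Q* = 23.1429, P* = 151.5714.
At P = 156, buyers demand (221 - 156)/3 = 21.6667 while sellers would supply more, so the quantity traded is 21.6667 at price 156.
The supply price at Q = 21.6667 is 150.8333. PS is the trapezoid between 156 and supply over [0, 21.6667]: (1/2)[(156 - 140) + (156 - 150.8333)](21.6667) = 229.3056.

229.31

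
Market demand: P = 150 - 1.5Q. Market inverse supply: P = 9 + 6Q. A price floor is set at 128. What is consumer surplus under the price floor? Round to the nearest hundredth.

161.33

Free-market equilibrium: 150 - 1.5Q = 9 + 6Q gives Q* = 18.8, P* = 121.8.
At P = 128, buyers demand (150 - 128)/1.5 = 14.6667 while sellers would supply more, so the quantity traded is 14.6667 at price 128.
CS is the triangle under demand above 128: (1/2)(14.6667)(150 - 128) = 161.3333.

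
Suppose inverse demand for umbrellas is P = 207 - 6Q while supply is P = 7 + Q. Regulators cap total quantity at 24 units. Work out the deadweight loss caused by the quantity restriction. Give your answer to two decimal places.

Unrestricted equilibrium: Q* = (207 - 7)/(6 + 1) = 28.5714.
At Q = 24 the demand price is 207 - 6(24) = 63 and the supply price is 7 + (24) = 31.
DWL = (1/2)(gap between curves at 24) x (Q* - 24) = (1/2)(32)(4.5714) = 73.1429.

73.14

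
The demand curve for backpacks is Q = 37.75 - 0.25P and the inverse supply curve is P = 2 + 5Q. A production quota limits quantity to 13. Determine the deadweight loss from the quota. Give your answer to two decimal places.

56.89

Rewriting demand in inverse form: P = 151 - 4Q.
Without the quota, 151 - 4Q = 2 + 5Q gives Q* = 16.5556.
At Q = 13 the demand price is 151 - 4(13) = 99 and the supply price is 2 + 5(13) = 67.
DWL = (1/2)(gap between curves at 13) x (Q* - 13) = (1/2)(32)(3.5556) = 56.8889.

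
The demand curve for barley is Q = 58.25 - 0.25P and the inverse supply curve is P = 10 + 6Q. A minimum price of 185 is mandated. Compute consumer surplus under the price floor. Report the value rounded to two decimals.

288.00

Rewriting demand in inverse form: P = 233 - 4Q.
Free-market equilibrium: 233 - 4Q = 10 + 6Q gives Q* = 22.3, P* = 143.8.
At the floor price 185, quantity demanded is (233 - 185)/4 = 12; demand is the short side, so Q = 12 trades at P = 185.
CS is the triangle under demand above 185: (1/2)(12)(233 - 185) = 288.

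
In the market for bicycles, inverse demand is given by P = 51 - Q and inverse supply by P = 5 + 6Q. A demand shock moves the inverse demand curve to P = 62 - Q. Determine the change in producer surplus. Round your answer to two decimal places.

Initial equilibrium: Q_0 = 6.5714, P_0 = 44.4286; CS_0 = (1/2)(6.5714)(6.5714) = 21.5918, PS_0 = (1/2)(6.5714)(39.4286) = 129.551.
New equilibrium: 62 - Q = 5 + 6Q gives Q_1 = 8.1429, P_1 = 53.8571; CS_1 = 33.1531, PS_1 = 198.9184.
Change in producer surplus = 198.9184 - 129.551 = 69.3673.

69.37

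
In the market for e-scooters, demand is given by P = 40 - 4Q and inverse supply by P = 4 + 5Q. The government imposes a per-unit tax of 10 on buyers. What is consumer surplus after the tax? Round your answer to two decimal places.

16.69

Without the tax, 40 - 4Q = 4 + 5Q so Q* = 4 and P* = 24.
A tax on buyers shifts demand down by 10: (40 - 10) - 4Q = 4 + 5Q, so Q_t = 2.8889. Buyers pay P_b = 28.4444; sellers receive P_s = P_b - 10 = 18.4444.
Consumer surplus is the triangle under demand above P_b: (1/2)(2.8889)(40 - 28.4444) = 16.6914.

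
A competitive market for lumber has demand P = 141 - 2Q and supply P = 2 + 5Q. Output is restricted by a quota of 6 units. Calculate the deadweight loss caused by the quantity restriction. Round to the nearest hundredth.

Unrestricted equilibrium: Q* = (141 - 2)/(2 + 5) = 19.8571.
At Q = 6 the demand price is 141 - 2(6) = 129 and the supply price is 2 + 5(6) = 32.
DWL = (1/2)(gap between curves at 6) x (Q* - 6) = (1/2)(97)(13.8571) = 672.0714.

672.07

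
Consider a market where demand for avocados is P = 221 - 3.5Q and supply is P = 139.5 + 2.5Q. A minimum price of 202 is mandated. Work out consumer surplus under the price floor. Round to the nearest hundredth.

Without the control, 221 - 3.5Q = 139.5 + 2.5Q so Q* = 13.5833 and P* = 173.4583.
At the floor price 202, quantity demanded is (221 - 202)/3.5 = 5.4286; demand is the short side, so Q = 5.4286 trades at P = 202.
CS is the triangle under demand above 202: (1/2)(5.4286)(221 - 202) = 51.5714.

51.57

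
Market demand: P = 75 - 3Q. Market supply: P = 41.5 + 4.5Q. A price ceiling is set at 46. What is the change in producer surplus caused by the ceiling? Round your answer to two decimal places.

-42.64

Free-market equilibrium: 75 - 3Q = 41.5 + 4.5Q gives Q* = 4.4667, P* = 61.6.
At P = 46, sellers supply (46 - 41.5)/4.5 = 1 while buyers want more, so the quantity traded is 1 at price 46.
PS goes from (1/2)(4.4667)(20.1) = 44.89 to 2.25 (computed as (46 - 41.5)(1) - (1/2)(4.5)(1)^2), a change of -42.64.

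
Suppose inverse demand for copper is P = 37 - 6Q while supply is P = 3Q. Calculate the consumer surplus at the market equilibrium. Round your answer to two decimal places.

Equilibrium: 37 - 6Q = 3Q, so Q* = 4.1111 and P* = 12.3333.
CS is the area between the demand curve and P* from 0 to Q*: (1/2)(4.1111)(24.6667) = 50.7037.

50.70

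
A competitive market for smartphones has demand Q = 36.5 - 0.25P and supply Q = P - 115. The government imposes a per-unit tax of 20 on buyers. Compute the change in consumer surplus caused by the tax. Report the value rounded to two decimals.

Rewriting demand in inverse form: P = 146 - 4Q.
Rewriting supply in inverse form: P = 115 + Q.
Pre-tax equilibrium: 146 - 4Q = 115 + Q gives Q* = 6.2, P* = 121.2.
A tax on buyers shifts demand down by 20: (146 - 20) - 4Q = 115 + Q, so Q_t = 2.2. Buyers pay P_b = 137.2; sellers receive P_s = P_b - 20 = 117.2.
CS falls from (1/2)(6.2)(24.8) = 76.88 to (1/2)(2.2)(8.8) = 9.68, a change of -67.2.

-67.20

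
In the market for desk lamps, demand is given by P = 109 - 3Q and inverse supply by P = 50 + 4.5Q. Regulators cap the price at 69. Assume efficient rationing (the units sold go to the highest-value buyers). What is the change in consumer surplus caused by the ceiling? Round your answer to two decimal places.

49.32

Free-market equilibrium: 109 - 3Q = 50 + 4.5Q gives Q* = 7.8667, P* = 85.4.
At P = 69, sellers supply (69 - 50)/4.5 = 4.2222 while buyers want more, so the quantity traded is 4.2222 at price 69.
CS goes from (1/2)(7.8667)(23.6) = 92.8267 to 142.1481 (computed as (109 - 69)(4.2222) - (1/2)(3)(4.2222)^2), a change of 49.3215.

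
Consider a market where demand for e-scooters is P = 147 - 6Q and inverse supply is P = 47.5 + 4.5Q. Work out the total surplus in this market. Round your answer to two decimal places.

Equilibrium: 147 - 6Q = 47.5 + 4.5Q, so Q* = 9.4762 and P* = 90.1429.
Total surplus is the full triangle between the curves from 0 to Q*: (1/2)(9.4762)(147 - 47.5) = 471.4405.

471.44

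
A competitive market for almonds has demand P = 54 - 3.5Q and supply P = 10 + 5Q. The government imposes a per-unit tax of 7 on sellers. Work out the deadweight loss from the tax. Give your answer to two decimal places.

2.88

Without the tax, 54 - 3.5Q = 10 + 5Q so Q* = 5.1765 and P* = 35.8824.
With the tax, sellers need 7 more per unit: 54 - 3.5Q = 10 + 5Q + 7, so Q_t = 4.3529. Buyers pay P_b = 38.7647; sellers receive P_s = P_b - 7 = 31.7647.
Deadweight loss is the triangle between the curves from Q_t to Q*: (1/2)(5.1765 - 4.3529)(7) = 2.8824.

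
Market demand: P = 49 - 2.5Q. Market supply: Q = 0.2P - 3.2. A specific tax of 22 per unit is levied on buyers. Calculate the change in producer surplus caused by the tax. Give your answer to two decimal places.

-43.02

Rewriting supply in inverse form: P = 16 + 5Q.
Pre-tax equilibrium: 49 - 2.5Q = 16 + 5Q gives Q* = 4.4, P* = 38.
A tax on buyers shifts demand down by 22: (49 - 22) - 2.5Q = 16 + 5Q, so Q_t = 1.4667. Buyers pay P_b = 45.3333; sellers receive P_s = P_b - 22 = 23.3333.
PS falls from (1/2)(4.4)(22) = 48.4 to (1/2)(1.4667)(7.3333) = 5.3778, a change of -43.0222.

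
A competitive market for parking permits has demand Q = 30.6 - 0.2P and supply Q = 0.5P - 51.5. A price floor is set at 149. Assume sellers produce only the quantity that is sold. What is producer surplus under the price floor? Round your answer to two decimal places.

36.16

Rewriting demand in inverse form: P = 153 - 5Q.
Rewriting supply in inverse form: P = 103 + 2Q.
Without the control, 153 - 5Q = 103 + 2Q so Q* = 7.1429 and P* = 117.2857.
At the floor price 149, quantity demanded is (153 - 149)/5 = 0.8; demand is the short side, so Q = 0.8 trades at P = 149.
The supply price at Q = 0.8 is 104.6. PS is the trapezoid between 149 and supply over [0, 0.8]: (1/2)[(149 - 103) + (149 - 104.6)](0.8) = 36.16.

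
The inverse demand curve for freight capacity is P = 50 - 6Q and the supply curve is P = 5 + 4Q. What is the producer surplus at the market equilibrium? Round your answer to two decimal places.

40.50

Set 50 - 6Q = 5 + 4Q, which gives 45 = 10Q, so Q* = 4.5 and P* = 50 - 6(4.5) = 23.
PS is the area between P* and the supply curve from 0 to Q*: (1/2)(4.5)(18) = 40.5.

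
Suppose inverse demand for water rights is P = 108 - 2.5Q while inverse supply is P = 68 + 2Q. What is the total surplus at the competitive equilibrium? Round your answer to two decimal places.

Setting demand equal to supply, 40 = 4.5Q, so Q* = 8.8889 and P* = 85.7778.
CS = (1/2)(8.8889)(22.2222) = 98.7654 and PS = (1/2)(8.8889)(17.7778) = 79.0123, so total surplus = 177.7778.

177.78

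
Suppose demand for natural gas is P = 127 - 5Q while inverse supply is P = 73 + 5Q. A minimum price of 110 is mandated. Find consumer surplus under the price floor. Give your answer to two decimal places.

Without the control, 127 - 5Q = 73 + 5Q so Q* = 5.4 and P* = 100.
At the floor price 110, quantity demanded is (127 - 110)/5 = 3.4; demand is the short side, so Q = 3.4 trades at P = 110.
CS is the triangle under demand above 110: (1/2)(3.4)(127 - 110) = 28.9.

28.90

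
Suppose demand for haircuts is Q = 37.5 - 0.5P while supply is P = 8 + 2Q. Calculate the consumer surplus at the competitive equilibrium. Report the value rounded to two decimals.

280.56

Rewriting demand in inverse form: P = 75 - 2Q.
Equilibrium: 75 - 2Q = 8 + 2Q, so Q* = 16.75 and P* = 41.5.
CS is the area between the demand curve and P* from 0 to Q*: (1/2)(16.75)(33.5) = 280.5625.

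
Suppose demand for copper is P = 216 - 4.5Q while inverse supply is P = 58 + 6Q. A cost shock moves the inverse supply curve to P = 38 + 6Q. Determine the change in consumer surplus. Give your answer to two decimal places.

137.14

Initial equilibrium: Q_0 = 15.0476, P_0 = 148.2857; CS_0 = (1/2)(15.0476)(67.7143) = 509.4694, PS_0 = (1/2)(15.0476)(90.2857) = 679.2925.
New equilibrium: 216 - 4.5Q = 38 + 6Q gives Q_1 = 16.9524, P_1 = 139.7143; CS_1 = 646.6122, PS_1 = 862.1497.
Change in consumer surplus = 646.6122 - 509.4694 = 137.1429.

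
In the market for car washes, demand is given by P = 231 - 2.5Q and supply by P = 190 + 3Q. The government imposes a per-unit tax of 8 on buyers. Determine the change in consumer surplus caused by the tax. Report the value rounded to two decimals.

-24.46

Without the tax, 231 - 2.5Q = 190 + 3Q so Q* = 7.4545 and P* = 212.3636.
With the tax, buyers' net willingness to pay falls by 8: (231 - 8) - 2.5Q = 190 + 3Q, so Q_t = 6. Buyers pay P_b = 216; sellers receive P_s = P_b - 8 = 208.
CS falls from (1/2)(7.4545)(18.6364) = 69.4628 to (1/2)(6)(15) = 45, a change of -24.4628.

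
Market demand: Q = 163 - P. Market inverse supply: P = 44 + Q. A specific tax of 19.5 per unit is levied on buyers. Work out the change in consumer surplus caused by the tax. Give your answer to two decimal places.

-532.59

Rewriting demand in inverse form: P = 163 - Q.
Without the tax, 163 - Q = 44 + Q so Q* = 59.5 and P* = 103.5.
A tax on buyers shifts demand down by 19.5: (163 - 19.5) - Q = 44 + Q, so Q_t = 49.75. Buyers pay P_b = 113.25; sellers receive P_s = P_b - 19.5 = 93.75.
CS falls from (1/2)(59.5)(59.5) = 1770.125 to (1/2)(49.75)(49.75) = 1237.5312, a change of -532.5938.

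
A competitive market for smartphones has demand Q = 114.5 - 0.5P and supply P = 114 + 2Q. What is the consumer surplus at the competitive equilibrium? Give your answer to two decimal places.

Rewriting demand in inverse form: P = 229 - 2Q.
Equilibrium: 229 - 2Q = 114 + 2Q, so Q* = 28.75 and P* = 171.5.
Consumer surplus is the triangle under demand above P*: (1/2)(28.75)(229 - 171.5) = (1/2)(28.75)(57.5) = 826.5625.

826.56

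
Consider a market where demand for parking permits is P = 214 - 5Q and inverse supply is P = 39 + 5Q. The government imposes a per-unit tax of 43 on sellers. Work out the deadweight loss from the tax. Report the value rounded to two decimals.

92.45

Without the tax, 214 - 5Q = 39 + 5Q so Q* = 17.5 and P* = 126.5.
A tax on sellers shifts supply up by 43: 214 - 5Q = 39 + 5Q + 43, so Q_t = 13.2. Buyers pay P_b = 148; sellers receive P_s = P_b - 43 = 105.
The welfare triangle lost has base Q* - Q_t = 4.3 and height t = 43, so DWL = (1/2)(4.3)(43) = 92.45.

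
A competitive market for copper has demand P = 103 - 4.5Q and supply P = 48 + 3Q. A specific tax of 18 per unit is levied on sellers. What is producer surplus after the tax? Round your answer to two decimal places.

36.51

Without the tax, 103 - 4.5Q = 48 + 3Q so Q* = 7.3333 and P* = 70.
A tax on sellers shifts supply up by 18: 103 - 4.5Q = 48 + 3Q + 18, so Q_t = 4.9333. Buyers pay P_b = 80.8; sellers receive P_s = P_b - 18 = 62.8.
PS = (1/2)(Q_t)(P_s - 48) = (1/2)(4.9333)(14.8) = 36.5067.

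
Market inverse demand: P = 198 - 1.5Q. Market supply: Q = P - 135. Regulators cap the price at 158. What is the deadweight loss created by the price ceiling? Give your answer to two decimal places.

Rewriting supply in inverse form: P = 135 + Q.
Free-market equilibrium: 198 - 1.5Q = 135 + Q gives Q* = 25.2, P* = 160.2.
At P = 158, sellers supply (158 - 135)/1 = 23 while buyers want more, so the quantity traded is 23 at price 158.
The lost-trades triangle has base Q* - 23 = 2.2 and height equal to the gap between the curves at Q = 23, which is 163.5 - 158 = 5.5. DWL = (1/2)(2.2)(5.5) = 6.05.

6.05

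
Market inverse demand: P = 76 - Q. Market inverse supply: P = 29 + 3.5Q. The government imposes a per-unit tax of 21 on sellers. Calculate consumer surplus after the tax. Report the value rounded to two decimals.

16.69

Pre-tax equilibrium: 76 - Q = 29 + 3.5Q gives Q* = 10.4444, P* = 65.5556.
A tax on sellers shifts supply up by 21: 76 - Q = 29 + 3.5Q + 21, so Q_t = 5.7778. Buyers pay P_b = 70.2222; sellers receive P_s = P_b - 21 = 49.2222.
CS = (1/2)(Q_t)(76 - P_b) = (1/2)(5.7778)(5.7778) = 16.6914.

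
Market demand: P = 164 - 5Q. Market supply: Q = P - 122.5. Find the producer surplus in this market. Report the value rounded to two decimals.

23.92

Rewriting supply in inverse form: P = 122.5 + Q.
Equilibrium: 164 - 5Q = 122.5 + Q, so Q* = 6.9167 and P* = 129.4167.
PS is the area between P* and the supply curve from 0 to Q*: (1/2)(6.9167)(6.9167) = 23.9201.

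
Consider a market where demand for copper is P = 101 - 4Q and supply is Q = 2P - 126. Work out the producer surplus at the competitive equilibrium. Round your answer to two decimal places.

17.83

Rewriting supply in inverse form: P = 63 + 0.5Q.
Setting demand equal to supply, 38 = 4.5Q, so Q* = 8.4444 and P* = 67.2222.
The supply curve's price intercept is 63, so PS = (1/2)(Q*)(P* - 63) = (1/2)(8.4444)(4.2222) = 17.8272.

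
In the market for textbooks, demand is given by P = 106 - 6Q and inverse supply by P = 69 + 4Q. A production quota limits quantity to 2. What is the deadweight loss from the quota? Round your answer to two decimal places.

Unrestricted equilibrium: Q* = (106 - 69)/(6 + 4) = 3.7.
At Q = 2 the demand price is 106 - 6(2) = 94 and the supply price is 69 + 4(2) = 77.
DWL = (1/2)(gap between curves at 2) x (Q* - 2) = (1/2)(17)(1.7) = 14.45.

14.45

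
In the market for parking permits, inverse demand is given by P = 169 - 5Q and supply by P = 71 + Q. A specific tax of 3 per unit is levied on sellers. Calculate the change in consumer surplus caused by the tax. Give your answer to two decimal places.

-40.21

Without the tax, 169 - 5Q = 71 + Q so Q* = 16.3333 and P* = 87.3333.
A tax on sellers shifts supply up by 3: 169 - 5Q = 71 + Q + 3, so Q_t = 15.8333. Buyers pay P_b = 89.8333; sellers receive P_s = P_b - 3 = 86.8333.
Consumers lose the trapezoid between P* and P_b out to Q_t plus the triangle from Q_t to Q*: change in CS = 626.7361 - 666.9444 = -40.2083.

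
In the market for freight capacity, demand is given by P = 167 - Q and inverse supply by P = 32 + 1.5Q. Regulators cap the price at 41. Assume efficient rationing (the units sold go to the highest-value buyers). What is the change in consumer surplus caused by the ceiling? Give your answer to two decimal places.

Without the control, 167 - Q = 32 + 1.5Q so Q* = 54 and P* = 113.
At P = 41, sellers supply (41 - 32)/1.5 = 6 while buyers want more, so the quantity traded is 6 at price 41.
CS goes from (1/2)(54)(54) = 1458 to 738 (computed as (167 - 41)(6) - (1/2)(1)(6)^2), a change of -720.

-720.00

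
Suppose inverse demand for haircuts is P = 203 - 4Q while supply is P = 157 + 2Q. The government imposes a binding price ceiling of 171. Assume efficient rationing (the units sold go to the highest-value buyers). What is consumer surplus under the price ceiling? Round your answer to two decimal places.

Free-market equilibrium: 203 - 4Q = 157 + 2Q gives Q* = 7.6667, P* = 172.3333.
At the ceiling price 171, quantity supplied is (171 - 157)/2 = 7; supply is the short side, so Q = 7 trades at P = 171.
The demand price at Q = 7 is 175. CS is the trapezoid between demand and 171 over [0, 7]: (1/2)[(203 - 171) + (175 - 171)](7) = 126.

126.00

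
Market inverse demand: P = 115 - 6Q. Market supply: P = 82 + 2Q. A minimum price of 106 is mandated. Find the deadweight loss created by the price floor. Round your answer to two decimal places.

Without the control, 115 - 6Q = 82 + 2Q so Q* = 4.125 and P* = 90.25.
At P = 106, buyers demand (115 - 106)/6 = 1.5 while sellers would supply more, so the quantity traded is 1.5 at price 106.
The lost-trades triangle has base Q* - 1.5 = 2.625 and height equal to the gap between the curves at Q = 1.5, which is 106 - 85 = 21. DWL = (1/2)(2.625)(21) = 27.5625.

27.56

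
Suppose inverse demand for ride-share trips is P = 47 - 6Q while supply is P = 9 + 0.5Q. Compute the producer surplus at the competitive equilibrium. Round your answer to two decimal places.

Setting demand equal to supply, 38 = 6.5Q, so Q* = 5.8462 and P* = 11.9231.
The supply curve's price intercept is 9, so PS = (1/2)(Q*)(P* - 9) = (1/2)(5.8462)(2.9231) = 8.5444.

8.54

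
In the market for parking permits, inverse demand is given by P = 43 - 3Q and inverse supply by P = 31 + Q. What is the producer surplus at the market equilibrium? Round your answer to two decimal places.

Equilibrium: 43 - 3Q = 31 + Q, so Q* = 3 and P* = 34.
Producer surplus is the triangle above supply below P*: (1/2)(3)(34 - 31) = (1/2)(3)(3) = 4.5.

4.50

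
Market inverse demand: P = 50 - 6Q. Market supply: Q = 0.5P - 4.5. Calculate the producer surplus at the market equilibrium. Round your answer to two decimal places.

26.27

Rewriting supply in inverse form: P = 9 + 2Q.
Set 50 - 6Q = 9 + 2Q, which gives 41 = 8Q, so Q* = 5.125 and P* = 50 - 6(5.125) = 19.25.
PS is the area between P* and the supply curve from 0 to Q*: (1/2)(5.125)(10.25) = 26.2656.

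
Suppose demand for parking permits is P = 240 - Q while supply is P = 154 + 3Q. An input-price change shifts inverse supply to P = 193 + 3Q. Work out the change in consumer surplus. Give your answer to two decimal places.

-162.09

Initial equilibrium: Q_0 = 21.5, P_0 = 218.5; CS_0 = (1/2)(21.5)(21.5) = 231.125, PS_0 = (1/2)(21.5)(64.5) = 693.375.
New equilibrium: 240 - Q = 193 + 3Q gives Q_1 = 11.75, P_1 = 228.25; CS_1 = 69.0312, PS_1 = 207.0938.
Change in consumer surplus = 69.0312 - 231.125 = -162.0938.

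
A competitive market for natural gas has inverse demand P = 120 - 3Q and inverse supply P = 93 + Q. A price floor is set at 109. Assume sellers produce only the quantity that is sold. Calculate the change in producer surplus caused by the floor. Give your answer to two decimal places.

29.16

Without the control, 120 - 3Q = 93 + Q so Q* = 6.75 and P* = 99.75.
At the floor price 109, quantity demanded is (120 - 109)/3 = 3.6667; demand is the short side, so Q = 3.6667 trades at P = 109.
PS goes from (1/2)(6.75)(6.75) = 22.7812 to 51.9444 (computed as (109 - 93)(3.6667) - (1/2)(1)(3.6667)^2), a change of 29.1632.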